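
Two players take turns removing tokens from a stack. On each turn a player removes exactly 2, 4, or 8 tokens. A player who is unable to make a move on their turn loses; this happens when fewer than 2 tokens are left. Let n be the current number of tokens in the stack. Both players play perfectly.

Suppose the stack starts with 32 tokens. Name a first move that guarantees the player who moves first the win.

Use the standard recursion: the mover loses at a terminal position; elsewhere, the mover wins exactly when some move hands the opponent an L position.
n=0: no move → L
n=1: no move → L
n=2: →0(L), so W
n=3: →1(L), so W
n=4: →0(L), so W
n=5: →1(L), so W
n=6: →4(W), 2(W) — all W, so L
n=7: →5(W), 3(W) — all W, so L
n=8: →6(L), so W
n=9: →7(L), so W
n=10: →6(L), so W
n=11: →7(L), so W
n=12: →10(W), 8(W), 4(W) — all W, so L
n=13: →11(W), 9(W), 5(W) — all W, so L
n=14: →12(L), so W
n=15: →13(L), so W
n=16: →12(L), so W
n=17: →13(L), so W
n=18: →16(W), 14(W), 10(W) — all W, so L
n=19: →17(W), 15(W), 11(W) — all W, so L
n=20: →18(L), so W
n=21: →19(L), so W
n=22: →18(L), so W
n=23: →19(L), so W
n=24: →22(W), 20(W), 16(W) — all W, so L
n=25: →23(W), 21(W), 17(W) — all W, so L
n=26: →24(L), so W
n=27: →25(L), so W
n=28: →24(L), so W
n=29: →25(L), so W
n=30: →28(W), 26(W), 22(W) — all W, so L
n=31: →29(W), 27(W), 23(W) — all W, so L
n=32: →30(L), so W
From 32, the L positions reachable in one move are: 30, 24. Any move reaching one of these is winning.

Remove 2, leaving 30.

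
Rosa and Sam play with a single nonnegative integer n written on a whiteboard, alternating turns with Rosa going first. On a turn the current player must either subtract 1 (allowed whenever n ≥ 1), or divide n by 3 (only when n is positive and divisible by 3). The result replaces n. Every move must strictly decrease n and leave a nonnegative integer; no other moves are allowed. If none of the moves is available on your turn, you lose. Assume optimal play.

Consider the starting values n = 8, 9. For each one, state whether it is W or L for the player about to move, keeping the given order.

Label each position W (a win for the player to move) or L (a loss). A position with no legal move is L; any other position is W exactly when some move reaches an L, and L when every move reaches a W.
n=0: no move → L
n=1: reaches L-position 0 → W
n=2: only reaches 1(W), which is W → L
n=3: reaches L-position 2 → W
n=4: only reaches 3(W), which is W → L
n=5: reaches L-position 4 → W
n=6: reaches L-position 2 → W
n=7: only reaches 6(W), which is W → L
n=8: reaches L-position 7 → W
n=9: only reaches 3(W), 8(W), all W → L

8: W, 9: L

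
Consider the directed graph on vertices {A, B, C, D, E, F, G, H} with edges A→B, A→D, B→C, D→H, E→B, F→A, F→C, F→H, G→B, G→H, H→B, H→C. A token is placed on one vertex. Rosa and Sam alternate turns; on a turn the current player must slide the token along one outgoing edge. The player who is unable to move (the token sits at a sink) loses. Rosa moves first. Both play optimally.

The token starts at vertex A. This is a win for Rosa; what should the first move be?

Move to D.

Use the standard recursion: the mover loses at a terminal position; elsewhere, the mover wins exactly when some move hands the opponent an L position.
Every edge goes from a vertex to one that appears earlier in the order C, B, H, E, G, D, A, F, so processing vertices in that order labels each vertex after all of its successors.
C: no outgoing edge → L
B: →C(L), so W
H: →C(L), so W
E: →B(W) only, which is W, so L
G: →H(W), B(W) — all W, so L
D: →H(W) only, which is W, so L
A: →D(L), so W
F: →C(L), so W
From A, the L positions reachable in one move are: D.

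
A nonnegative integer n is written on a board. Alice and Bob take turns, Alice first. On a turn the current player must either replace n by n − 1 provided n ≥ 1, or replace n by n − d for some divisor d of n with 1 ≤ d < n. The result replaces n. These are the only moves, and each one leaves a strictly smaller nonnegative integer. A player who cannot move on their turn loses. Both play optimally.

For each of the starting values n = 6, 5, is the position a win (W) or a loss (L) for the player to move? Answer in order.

Label each position W (a win for the player to move) or L (a loss). A position with no legal move is L; any other position is W exactly when some move reaches an L, and L when every move reaches a W.
n=0: no move → L
n=1: can move to 0, which is L ⇒ W
n=2: the only move is to 1(W), a W ⇒ L
n=3: can move to 2, which is L ⇒ W
n=4: can move to 2, which is L ⇒ W
n=5: the only move is to 4(W), a W ⇒ L
n=6: can move to 5, which is L ⇒ W

6: W, 5: L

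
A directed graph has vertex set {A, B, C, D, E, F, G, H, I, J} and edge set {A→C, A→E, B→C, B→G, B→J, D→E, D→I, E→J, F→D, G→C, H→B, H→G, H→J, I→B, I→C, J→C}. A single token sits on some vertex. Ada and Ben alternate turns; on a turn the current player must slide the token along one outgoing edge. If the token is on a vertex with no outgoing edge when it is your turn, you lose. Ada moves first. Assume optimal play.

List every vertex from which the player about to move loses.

C, E, F, H

Positions with no move are L. A position that does have a move is losing for the player to move precisely when every available move leads to a winning position for the opponent. Fill in the labels:
Every edge goes from a vertex to one that appears earlier in the order C, G, J, B, E, I, D, H, F, A, so processing vertices in that order labels each vertex after all of its successors.
C: no outgoing edge → L
G: can move to C, which is L ⇒ W
J: can move to C, which is L ⇒ W
B: can move to C, which is L ⇒ W
E: the only move is to J(W), a W ⇒ L
I: can move to C, which is L ⇒ W
D: can move to E, which is L ⇒ W
H: moves to B(W), J(W), G(W); every one is W ⇒ L
F: the only move is to D(W), a W ⇒ L
A: can move to E, which is L ⇒ W
Reading off the rows marked L gives the requested list; there are 4 such vertices.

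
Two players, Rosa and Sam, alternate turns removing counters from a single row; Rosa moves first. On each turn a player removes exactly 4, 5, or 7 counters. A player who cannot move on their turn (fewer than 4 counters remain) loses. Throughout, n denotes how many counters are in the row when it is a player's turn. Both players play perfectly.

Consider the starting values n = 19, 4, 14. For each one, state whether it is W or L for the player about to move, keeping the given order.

19: W, 4: W, 14: L

Use the standard recursion: the mover loses at a terminal position; elsewhere, the mover wins exactly when some move hands the opponent an L position.
n=0: no move → L
n=1: no move → L
n=2: no move → L
n=3: no move → L
n=4: W (go to 0, an L position)
n=5: W (go to 1, an L position)
n=6: W (go to 2, an L position)
n=7: W (go to 3, an L position)
n=8: W (go to 3, an L position)
n=9: W (go to 2, an L position)
n=10: W (go to 3, an L position)
n=11: L (options 7(W), 6(W), 4(W) are all W)
n=12: L (options 8(W), 7(W), 5(W) are all W)
n=13: L (options 9(W), 8(W), 6(W) are all W)
n=14: L (options 10(W), 9(W), 7(W) are all W)
n=15: W (go to 11, an L position)
n=16: W (go to 12, an L position)
n=17: W (go to 13, an L position)
n=18: W (go to 14, an L position)
n=19: W (go to 14, an L position)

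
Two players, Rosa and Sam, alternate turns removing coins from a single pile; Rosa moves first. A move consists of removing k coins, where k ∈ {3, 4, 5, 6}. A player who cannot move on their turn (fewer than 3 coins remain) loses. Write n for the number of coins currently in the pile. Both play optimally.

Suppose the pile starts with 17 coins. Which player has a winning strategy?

Rosa wins.

Use the standard recursion: the mover loses at a terminal position; elsewhere, the mover wins exactly when some move hands the opponent an L position.
n=0: no move → L
n=1: no move → L
n=2: no move → L
n=3: W (go to 0, an L position)
n=4: W (go to 1, an L position)
n=5: W (go to 2, an L position)
n=6: W (go to 2, an L position)
n=7: W (go to 2, an L position)
n=8: W (go to 2, an L position)
n=9: L (options 6(W), 5(W), 4(W), 3(W) are all W)
n=10: L (options 7(W), 6(W), 5(W), 4(W) are all W)
n=11: L (options 8(W), 7(W), 6(W), 5(W) are all W)
n=12: W (go to 9, an L position)
n=13: W (go to 10, an L position)
n=14: W (go to 11, an L position)
n=15: W (go to 11, an L position)
n=16: W (go to 11, an L position)
n=17: W (go to 11, an L position)
From 17 Rosa can remove 6, leaving 11, reaching an L position.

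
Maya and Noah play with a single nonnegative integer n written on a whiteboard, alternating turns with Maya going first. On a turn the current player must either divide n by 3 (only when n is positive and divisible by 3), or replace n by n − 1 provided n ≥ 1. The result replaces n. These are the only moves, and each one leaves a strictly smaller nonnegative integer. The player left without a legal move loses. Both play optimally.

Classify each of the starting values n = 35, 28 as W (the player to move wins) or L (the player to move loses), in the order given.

Compute win/loss labels from the base case upward. A position with no move is L. Any other position is W if it can reach an L in one move, else L.
n=0: no move → L
n=1: reaches L-position 0 → W
n=2: only reaches 1(W), which is W → L
n=3: reaches L-position 2 → W
n=4: only reaches 3(W), which is W → L
n=5: reaches L-position 4 → W
n=6: reaches L-position 2 → W
n=7: only reaches 6(W), which is W → L
n=8: reaches L-position 7 → W
n=9: only reaches 3(W), 8(W), all W → L
n=10: reaches L-position 9 → W
n=11: only reaches 10(W), which is W → L
n=12: reaches L-position 4 → W
n=13: only reaches 12(W), which is W → L
n=14: reaches L-position 13 → W
n=15: only reaches 5(W), 14(W), all W → L
n=16: reaches L-position 15 → W
n=17: only reaches 16(W), which is W → L
n=18: reaches L-position 17 → W
n=19: only reaches 18(W), which is W → L
n=20: reaches L-position 19 → W
n=21: reaches L-position 7 → W
n=22: only reaches 21(W), which is W → L
n=23: reaches L-position 22 → W
n=24: only reaches 8(W), 23(W), all W → L
n=25: reaches L-position 24 → W
n=26: only reaches 25(W), which is W → L
n=27: reaches L-position 9 → W
n=28: only reaches 27(W), which is W → L
n=29: reaches L-position 28 → W
n=30: only reaches 10(W), 29(W), all W → L
n=31: reaches L-position 30 → W
n=32: only reaches 31(W), which is W → L
n=33: reaches L-position 11 → W
n=34: only reaches 33(W), which is W → L
n=35: reaches L-position 34 → W

35: W, 28: L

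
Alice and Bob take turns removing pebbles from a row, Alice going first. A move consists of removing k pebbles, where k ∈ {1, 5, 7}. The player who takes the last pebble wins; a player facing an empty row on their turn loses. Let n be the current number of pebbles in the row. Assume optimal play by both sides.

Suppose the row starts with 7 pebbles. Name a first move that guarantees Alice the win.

Remove 1, leaving 6.

Use the standard recursion: the mover loses at a terminal position; elsewhere, the mover wins exactly when some move hands the opponent an L position.
n=0: no move → L
n=1: reaches L-position 0 → W
n=2: only reaches 1(W), which is W → L
n=3: reaches L-position 2 → W
n=4: only reaches 3(W), which is W → L
n=5: reaches L-position 4 → W
n=6: only reaches 5(W), 1(W), all W → L
n=7: reaches L-position 6 → W
From 7, the L positions reachable in one move are: 6, 2, 0. Any move reaching one of these is winning.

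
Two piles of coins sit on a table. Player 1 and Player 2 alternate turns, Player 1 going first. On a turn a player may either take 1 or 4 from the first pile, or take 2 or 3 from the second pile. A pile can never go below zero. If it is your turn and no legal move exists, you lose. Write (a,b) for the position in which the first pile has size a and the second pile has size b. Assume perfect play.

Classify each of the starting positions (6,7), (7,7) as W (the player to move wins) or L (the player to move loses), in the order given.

Classify positions by backward induction: terminal positions (no move available) are L. From any other position, the mover wins iff some move reaches an L.
No move ever increases a pile, so every position that can arise here has a ≤ 7 and b ≤ 7; it is enough to label the cells with 0 ≤ a ≤ 7 and 0 ≤ b ≤ 7.
Every move lowers a or b (never raises either), so fill the grid row by row in increasing a, and left to right within a row: each cell's successors are then already labelled.
      b=0  b=1  b=2  b=3  b=4  b=5  b=6  b=7
a=0:    L    L    W    W    W    L    L    W
a=1:    W    W    L    L    W    W    W    L
a=2:    L    L    W    W    W    L    L    W
a=3:    W    W    L    L    W    W    W    L
a=4:    W    W    W    W    L    W    W    W
a=5:    L    L    W    W    W    L    L    W
a=6:    W    W    L    L    W    W    W    L
a=7:    L    L    W    W    W    L    L    W
Cells with no legal move (terminal, hence L): (0,0), (0,1).
The remaining L cells, each justified by listing all of its moves:
(0,5): →(0,3)(W), (0,2)(W) — all W, so L
(0,6): →(0,4)(W), (0,3)(W) — all W, so L
(1,2): →(0,2)(W), (1,0)(W) — all W, so L
(1,3): →(0,3)(W), (1,1)(W), (1,0)(W) — all W, so L
(1,7): →(0,7)(W), (1,5)(W), (1,4)(W) — all W, so L
(2,0): →(1,0)(W) only, which is W, so L
(2,1): →(1,1)(W) only, which is W, so L
(2,5): →(1,5)(W), (2,3)(W), (2,2)(W) — all W, so L
(2,6): →(1,6)(W), (2,4)(W), (2,3)(W) — all W, so L
(3,2): →(2,2)(W), (3,0)(W) — all W, so L
(3,3): →(2,3)(W), (3,1)(W), (3,0)(W) — all W, so L
(3,7): →(2,7)(W), (3,5)(W), (3,4)(W) — all W, so L
(4,4): →(3,4)(W), (0,4)(W), (4,2)(W), (4,1)(W) — all W, so L
(5,0): →(4,0)(W), (1,0)(W) — all W, so L
(5,1): →(4,1)(W), (1,1)(W) — all W, so L
(5,5): →(4,5)(W), (1,5)(W), (5,3)(W), (5,2)(W) — all W, so L
(5,6): →(4,6)(W), (1,6)(W), (5,4)(W), (5,3)(W) — all W, so L
(6,2): →(5,2)(W), (2,2)(W), (6,0)(W) — all W, so L
(6,3): →(5,3)(W), (2,3)(W), (6,1)(W), (6,0)(W) — all W, so L
(6,7): →(5,7)(W), (2,7)(W), (6,5)(W), (6,4)(W) — all W, so L
(7,0): →(6,0)(W), (3,0)(W) — all W, so L
(7,1): →(6,1)(W), (3,1)(W) — all W, so L
(7,5): →(6,5)(W), (3,5)(W), (7,3)(W), (7,2)(W) — all W, so L
(7,6): →(6,6)(W), (3,6)(W), (7,4)(W), (7,3)(W) — all W, so L
Every other cell has at least one move into one of the L cells above, so it is W.
(6,7): one of the L cells justified above, so L
(7,7): the move to (6,7) reaches an L cell, so W

(6,7): L, (7,7): W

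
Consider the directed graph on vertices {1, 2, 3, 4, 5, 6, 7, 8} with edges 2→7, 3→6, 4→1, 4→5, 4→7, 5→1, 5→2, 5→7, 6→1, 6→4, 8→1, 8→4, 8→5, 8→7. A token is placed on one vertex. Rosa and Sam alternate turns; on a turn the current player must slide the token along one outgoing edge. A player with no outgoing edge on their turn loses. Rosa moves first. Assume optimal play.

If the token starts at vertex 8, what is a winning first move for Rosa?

Move to 1.

Label each position W (a win for the player to move) or L (a loss). A position with no legal move is L; any other position is W exactly when some move reaches an L, and L when every move reaches a W.
Every edge goes from a vertex to one that appears earlier in the order 7, 1, 2, 5, 4, 6, 8, 3, so processing vertices in that order labels each vertex after all of its successors.
7: no outgoing edge → L
1: no outgoing edge → L
2: reaches L-position 7 → W
5: reaches L-position 1 → W
4: reaches L-position 1 → W
6: reaches L-position 1 → W
8: reaches L-position 1 → W
3: only reaches 6(W), which is W → L
From 8, the L positions reachable in one move are: 1, 7. Any move reaching one of these is winning.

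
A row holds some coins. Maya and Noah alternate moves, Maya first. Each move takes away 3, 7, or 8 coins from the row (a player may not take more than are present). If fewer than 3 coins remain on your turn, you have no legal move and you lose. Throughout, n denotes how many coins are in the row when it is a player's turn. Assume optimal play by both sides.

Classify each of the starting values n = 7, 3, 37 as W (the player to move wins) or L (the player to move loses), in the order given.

7: W, 3: W, 37: L

Classify positions by backward induction: terminal positions (no move available) are L. From any other position, the mover wins iff some move reaches an L.
n=0: no move → L
n=1: no move → L
n=2: no move → L
n=3: →0(L), so W
n=4: →1(L), so W
n=5: →2(L), so W
n=6: →3(W) only, which is W, so L
n=7: →0(L), so W
n=8: →1(L), so W
n=9: →6(L), so W
n=10: →2(L), so W
n=11: →8(W), 4(W), 3(W) — all W, so L
n=12: →9(W), 5(W), 4(W) — all W, so L
n=13: →6(L), so W
n=14: →11(L), so W
n=15: →12(L), so W
n=16: →13(W), 9(W), 8(W) — all W, so L
n=17: →14(W), 10(W), 9(W) — all W, so L
n=18: →11(L), so W
n=19: →16(L), so W
n=20: →17(L), so W
n=21: →18(W), 14(W), 13(W) — all W, so L
n=22: →19(W), 15(W), 14(W) — all W, so L
n=23: →16(L), so W
n=24: →21(L), so W
n=25: →22(L), so W
n=26: →23(W), 19(W), 18(W) — all W, so L
n=27: →24(W), 20(W), 19(W) — all W, so L
n=28: →21(L), so W
n=29: →26(L), so W
n=30: →27(L), so W
n=31: →28(W), 24(W), 23(W) — all W, so L
n=32: →29(W), 25(W), 24(W) — all W, so L
n=33: →26(L), so W
n=34: →31(L), so W
n=35: →32(L), so W
n=36: →33(W), 29(W), 28(W) — all W, so L
n=37: →34(W), 30(W), 29(W) — all W, so L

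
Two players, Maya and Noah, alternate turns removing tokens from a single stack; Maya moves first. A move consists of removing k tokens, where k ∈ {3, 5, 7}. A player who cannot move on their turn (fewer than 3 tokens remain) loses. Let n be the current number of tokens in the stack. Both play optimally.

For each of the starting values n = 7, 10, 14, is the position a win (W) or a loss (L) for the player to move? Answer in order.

7: W, 10: L, 14: W

Compute win/loss labels from the base case upward. A position with no move is L. Any other position is W if it can reach an L in one move, else L.
n=0: no move → L
n=1: no move → L
n=2: no move → L
n=3: can move to 0, which is L ⇒ W
n=4: can move to 1, which is L ⇒ W
n=5: can move to 2, which is L ⇒ W
n=6: can move to 1, which is L ⇒ W
n=7: can move to 2, which is L ⇒ W
n=8: can move to 1, which is L ⇒ W
n=9: can move to 2, which is L ⇒ W
n=10: moves to 7(W), 5(W), 3(W); every one is W ⇒ L
n=11: moves to 8(W), 6(W), 4(W); every one is W ⇒ L
n=12: moves to 9(W), 7(W), 5(W); every one is W ⇒ L
n=13: can move to 10, which is L ⇒ W
n=14: can move to 11, which is L ⇒ W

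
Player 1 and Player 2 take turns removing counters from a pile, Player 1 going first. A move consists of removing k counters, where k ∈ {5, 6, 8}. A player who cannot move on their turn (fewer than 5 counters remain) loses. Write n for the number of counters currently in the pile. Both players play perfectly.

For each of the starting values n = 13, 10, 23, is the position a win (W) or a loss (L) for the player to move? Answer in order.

13: L, 10: W, 23: W

Work bottom-up. With no move the player to move loses. Otherwise the position is W if at least one move leads to an L position for the opponent, and L if every move leads to a W.
n=0: no move → L
n=1: no move → L
n=2: no move → L
n=3: no move → L
n=4: no move → L
n=5: can move to 0, which is L ⇒ W
n=6: can move to 1, which is L ⇒ W
n=7: can move to 2, which is L ⇒ W
n=8: can move to 3, which is L ⇒ W
n=9: can move to 4, which is L ⇒ W
n=10: can move to 4, which is L ⇒ W
n=11: can move to 3, which is L ⇒ W
n=12: can move to 4, which is L ⇒ W
n=13: moves to 8(W), 7(W), 5(W); every one is W ⇒ L
n=14: moves to 9(W), 8(W), 6(W); every one is W ⇒ L
n=15: moves to 10(W), 9(W), 7(W); every one is W ⇒ L
n=16: moves to 11(W), 10(W), 8(W); every one is W ⇒ L
n=17: moves to 12(W), 11(W), 9(W); every one is W ⇒ L
n=18: can move to 13, which is L ⇒ W
n=19: can move to 14, which is L ⇒ W
n=20: can move to 15, which is L ⇒ W
n=21: can move to 16, which is L ⇒ W
n=22: can move to 17, which is L ⇒ W
n=23: can move to 17, which is L ⇒ W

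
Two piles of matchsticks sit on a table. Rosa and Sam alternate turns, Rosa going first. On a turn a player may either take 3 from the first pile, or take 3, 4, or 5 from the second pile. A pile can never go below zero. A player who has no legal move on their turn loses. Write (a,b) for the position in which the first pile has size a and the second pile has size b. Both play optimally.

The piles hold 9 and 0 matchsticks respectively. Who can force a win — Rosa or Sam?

Label each position W (a win for the player to move) or L (a loss). A position with no legal move is L; any other position is W exactly when some move reaches an L, and L when every move reaches a W.
No move ever increases a pile, so every position that can arise here has a ≤ 9 and b ≤ 0; it is enough to label the cells with 0 ≤ a ≤ 9 and 0 ≤ b ≤ 0.
Every move lowers a or b (never raises either), so fill the grid row by row in increasing a, and left to right within a row: each cell's successors are then already labelled.
      b=0
a=0:    L
a=1:    L
a=2:    L
a=3:    W
a=4:    W
a=5:    W
a=6:    L
a=7:    L
a=8:    L
a=9:    W
Cells with no legal move (terminal, hence L): (0,0), (1,0), (2,0).
The remaining L cells, each justified by listing all of its moves:
(6,0): →(3,0)(W) only, which is W, so L
(7,0): →(4,0)(W) only, which is W, so L
(8,0): →(5,0)(W) only, which is W, so L
Every other cell has at least one move into one of the L cells above, so it is W.
From (9,0) Rosa can move to (6,0), reaching an L position.

Rosa wins.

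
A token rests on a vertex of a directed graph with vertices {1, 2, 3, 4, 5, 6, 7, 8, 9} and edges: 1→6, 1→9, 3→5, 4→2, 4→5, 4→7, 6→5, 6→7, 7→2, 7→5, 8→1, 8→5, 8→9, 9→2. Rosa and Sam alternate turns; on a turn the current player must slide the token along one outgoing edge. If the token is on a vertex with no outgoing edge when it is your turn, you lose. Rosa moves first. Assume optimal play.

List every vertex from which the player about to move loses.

1, 2, 5

Label each position W (a win for the player to move) or L (a loss). A position with no legal move is L; any other position is W exactly when some move reaches an L, and L when every move reaches a W.
Every edge goes from a vertex to one that appears earlier in the order 5, 2, 7, 4, 6, 9, 1, 8, 3, so processing vertices in that order labels each vertex after all of its successors.
5: no outgoing edge → L
2: no outgoing edge → L
7: →2(L), so W
4: →2(L), so W
6: →5(L), so W
9: →2(L), so W
1: →9(W), 6(W) — all W, so L
8: →1(L), so W
3: →5(L), so W
Reading off the rows marked L gives the requested list; there are 3 such vertices.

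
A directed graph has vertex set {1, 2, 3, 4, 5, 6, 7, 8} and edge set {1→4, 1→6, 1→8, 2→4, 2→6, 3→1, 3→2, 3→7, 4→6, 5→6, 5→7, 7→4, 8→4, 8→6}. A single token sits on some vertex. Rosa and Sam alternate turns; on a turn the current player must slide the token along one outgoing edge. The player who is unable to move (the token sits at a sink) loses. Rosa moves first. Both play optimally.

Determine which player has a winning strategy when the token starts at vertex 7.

Positions with no move are L. A position that does have a move is losing for the player to move precisely when every available move leads to a winning position for the opponent. Fill in the labels:
Every edge goes from a vertex to one that appears earlier in the order 6, 4, 8, 1, 2, 7, 3, 5, so processing vertices in that order labels each vertex after all of its successors.
6: no outgoing edge → L
4: can move to 6, which is L ⇒ W
8: can move to 6, which is L ⇒ W
1: can move to 6, which is L ⇒ W
2: can move to 6, which is L ⇒ W
7: the only move is to 4(W), a W ⇒ L
3: can move to 7, which is L ⇒ W
5: can move to 7, which is L ⇒ W
The starting position 7 is L: whatever Rosa does, the opponent receives a W position.

Sam wins.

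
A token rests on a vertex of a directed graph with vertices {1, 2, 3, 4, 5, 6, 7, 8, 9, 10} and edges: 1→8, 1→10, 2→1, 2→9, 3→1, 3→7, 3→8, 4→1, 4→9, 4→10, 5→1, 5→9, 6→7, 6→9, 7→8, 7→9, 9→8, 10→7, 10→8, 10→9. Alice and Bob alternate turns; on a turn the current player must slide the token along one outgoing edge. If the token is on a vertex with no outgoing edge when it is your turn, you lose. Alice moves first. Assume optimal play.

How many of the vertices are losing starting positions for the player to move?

Classify positions by backward induction: terminal positions (no move available) are L. From any other position, the mover wins iff some move reaches an L.
Every edge goes from a vertex to one that appears earlier in the order 8, 9, 7, 10, 1, 4, 5, 3, 6, 2, so processing vertices in that order labels each vertex after all of its successors.
8: no outgoing edge → L
9: can move to 8, which is L ⇒ W
7: can move to 8, which is L ⇒ W
10: can move to 8, which is L ⇒ W
1: can move to 8, which is L ⇒ W
4: moves to 1(W), 10(W), 9(W); every one is W ⇒ L
5: moves to 1(W), 9(W); every one is W ⇒ L
3: can move to 8, which is L ⇒ W
6: moves to 7(W), 9(W); every one is W ⇒ L
2: moves to 1(W), 9(W); every one is W ⇒ L
The L vertices are 2, 4, 5, 6, 8; that is 5 in all.

5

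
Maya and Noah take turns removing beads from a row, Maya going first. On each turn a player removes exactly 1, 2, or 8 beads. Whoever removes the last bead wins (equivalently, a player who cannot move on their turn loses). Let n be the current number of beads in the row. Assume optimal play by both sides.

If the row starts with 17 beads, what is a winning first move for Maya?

Remove 2, leaving 15.

Classify positions by backward induction: terminal positions (no move available) are L. From any other position, the mover wins iff some move reaches an L.
n=0: no move → L
n=1: can move to 0, which is L ⇒ W
n=2: can move to 0, which is L ⇒ W
n=3: moves to 2(W), 1(W); every one is W ⇒ L
n=4: can move to 3, which is L ⇒ W
n=5: can move to 3, which is L ⇒ W
n=6: moves to 5(W), 4(W); every one is W ⇒ L
n=7: can move to 6, which is L ⇒ W
n=8: can move to 6, which is L ⇒ W
n=9: moves to 8(W), 7(W), 1(W); every one is W ⇒ L
n=10: can move to 9, which is L ⇒ W
n=11: can move to 9, which is L ⇒ W
n=12: moves to 11(W), 10(W), 4(W); every one is W ⇒ L
n=13: can move to 12, which is L ⇒ W
n=14: can move to 12, which is L ⇒ W
n=15: moves to 14(W), 13(W), 7(W); every one is W ⇒ L
n=16: can move to 15, which is L ⇒ W
n=17: can move to 15, which is L ⇒ W
From 17, the L positions reachable in one move are: 15, 9. Any move reaching one of these is winning.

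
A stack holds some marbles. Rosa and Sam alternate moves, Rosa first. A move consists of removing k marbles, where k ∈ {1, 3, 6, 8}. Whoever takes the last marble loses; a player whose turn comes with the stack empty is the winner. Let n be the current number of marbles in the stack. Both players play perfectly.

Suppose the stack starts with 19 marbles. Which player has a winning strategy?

Sam wins.

Build the W/L table. Terminal = W. A non-terminal position is W if it has a move to some L; otherwise it is L.
n=0: no move; the opponent has just taken the last marble and therefore loses → W
n=1: L (sole option 0(W) is W)
n=2: W (go to 1, an L position)
n=3: L (options 2(W), 0(W) are all W)
n=4: W (go to 3, an L position)
n=5: L (options 4(W), 2(W) are all W)
n=6: W (go to 5, an L position)
n=7: W (go to 1, an L position)
n=8: W (go to 5, an L position)
n=9: W (go to 3, an L position)
n=10: L (options 9(W), 7(W), 4(W), 2(W) are all W)
n=11: W (go to 10, an L position)
n=12: L (options 11(W), 9(W), 6(W), 4(W) are all W)
n=13: W (go to 12, an L position)
n=14: L (options 13(W), 11(W), 8(W), 6(W) are all W)
n=15: W (go to 14, an L position)
n=16: W (go to 10, an L position)
n=17: W (go to 14, an L position)
n=18: W (go to 12, an L position)
n=19: L (options 18(W), 16(W), 13(W), 11(W) are all W)
Every move from 19 reaches a W position, so the mover loses.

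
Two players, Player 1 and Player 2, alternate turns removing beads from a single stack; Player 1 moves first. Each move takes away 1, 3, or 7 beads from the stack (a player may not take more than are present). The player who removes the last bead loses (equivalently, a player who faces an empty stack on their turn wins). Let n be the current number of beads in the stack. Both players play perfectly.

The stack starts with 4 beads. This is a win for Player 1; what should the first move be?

Remove 1, leaving 3.

Label each position W (a win for the player to move) or L (a loss). A position with no legal move is W; any other position is W exactly when some move reaches an L, and L when every move reaches a W.
n=0: no move; the opponent has just taken the last bead and therefore loses → W
n=1: the only move is to 0(W), a W ⇒ L
n=2: can move to 1, which is L ⇒ W
n=3: moves to 2(W), 0(W); every one is W ⇒ L
n=4: can move to 3, which is L ⇒ W
From 4, the L positions reachable in one move are: 3, 1. Any move reaching one of these is winning.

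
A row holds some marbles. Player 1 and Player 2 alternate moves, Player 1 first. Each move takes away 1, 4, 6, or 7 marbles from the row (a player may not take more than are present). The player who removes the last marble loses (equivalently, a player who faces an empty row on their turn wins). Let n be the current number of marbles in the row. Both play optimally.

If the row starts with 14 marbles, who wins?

Work bottom-up. With no move the player to move wins. Otherwise the position is W if at least one move leads to an L position for the opponent, and L if every move leads to a W.
n=0: no move; the opponent has just taken the last marble and therefore loses → W
n=1: L (sole option 0(W) is W)
n=2: W (go to 1, an L position)
n=3: L (sole option 2(W) is W)
n=4: W (go to 3, an L position)
n=5: W (go to 1, an L position)
n=6: L (options 5(W), 2(W), 0(W) are all W)
n=7: W (go to 6, an L position)
n=8: W (go to 1, an L position)
n=9: W (go to 3, an L position)
n=10: W (go to 6, an L position)
n=11: L (options 10(W), 7(W), 5(W), 4(W) are all W)
n=12: W (go to 11, an L position)
n=13: W (go to 6, an L position)
n=14: L (options 13(W), 10(W), 8(W), 7(W) are all W)
Every move from 14 reaches a W position, so the mover loses.

Player 2 wins.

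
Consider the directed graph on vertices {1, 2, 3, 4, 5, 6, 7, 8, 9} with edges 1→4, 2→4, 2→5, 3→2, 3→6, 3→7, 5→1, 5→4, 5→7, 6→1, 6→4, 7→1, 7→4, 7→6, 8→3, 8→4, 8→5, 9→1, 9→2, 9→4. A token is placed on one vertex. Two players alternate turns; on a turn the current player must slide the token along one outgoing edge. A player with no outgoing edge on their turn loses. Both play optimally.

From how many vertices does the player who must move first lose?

2

Use the standard recursion: the mover loses at a terminal position; elsewhere, the mover wins exactly when some move hands the opponent an L position.
Every edge goes from a vertex to one that appears earlier in the order 4, 1, 6, 7, 5, 2, 9, 3, 8, so processing vertices in that order labels each vertex after all of its successors.
4: no outgoing edge → L
1: →4(L), so W
6: →4(L), so W
7: →4(L), so W
5: →4(L), so W
2: →4(L), so W
9: →4(L), so W
3: →2(W), 7(W), 6(W) — all W, so L
8: →3(L), so W
The L vertices are 3, 4; that is 2 in all.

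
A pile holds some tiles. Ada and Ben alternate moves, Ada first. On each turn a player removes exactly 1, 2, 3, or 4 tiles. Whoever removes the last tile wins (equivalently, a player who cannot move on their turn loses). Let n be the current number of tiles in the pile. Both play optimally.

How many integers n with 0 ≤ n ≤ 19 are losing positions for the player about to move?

Work bottom-up. With no move the player to move loses. Otherwise the position is W if at least one move leads to an L position for the opponent, and L if every move leads to a W.
n=0: no move → L
n=1: reaches L-position 0 → W
n=2: reaches L-position 0 → W
n=3: reaches L-position 0 → W
n=4: reaches L-position 0 → W
n=5: only reaches 4(W), 3(W), 2(W), 1(W), all W → L
n=6: reaches L-position 5 → W
n=7: reaches L-position 5 → W
n=8: reaches L-position 5 → W
n=9: reaches L-position 5 → W
n=10: only reaches 9(W), 8(W), 7(W), 6(W), all W → L
n=11: reaches L-position 10 → W
n=12: reaches L-position 10 → W
n=13: reaches L-position 10 → W
n=14: reaches L-position 10 → W
n=15: only reaches 14(W), 13(W), 12(W), 11(W), all W → L
n=16: reaches L-position 15 → W
n=17: reaches L-position 15 → W
n=18: reaches L-position 15 → W
n=19: reaches L-position 15 → W
L entries with 0 ≤ n ≤ 19: n = 0, 5, 10, 15; that makes 4.

4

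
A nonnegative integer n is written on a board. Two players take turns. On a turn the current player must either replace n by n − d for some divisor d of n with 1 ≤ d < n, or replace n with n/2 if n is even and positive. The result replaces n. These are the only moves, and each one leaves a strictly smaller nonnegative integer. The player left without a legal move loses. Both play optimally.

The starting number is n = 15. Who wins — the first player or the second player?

The second player wins.

Compute win/loss labels from the base case upward. A position with no move is L. Any other position is W if it can reach an L in one move, else L.
n=0: no move → L
n=1: no move → L
n=2: →1(L), so W
n=3: →2(W) only, which is W, so L
n=4: →3(L), so W
n=5: →4(W) only, which is W, so L
n=6: →3(L), so W
n=7: →6(W) only, which is W, so L
n=8: →7(L), so W
n=9: →6(W), 8(W) — all W, so L
n=10: →5(L), so W
n=11: →10(W) only, which is W, so L
n=12: →9(L), so W
n=13: →12(W) only, which is W, so L
n=14: →7(L), so W
n=15: →10(W), 12(W), 14(W) — all W, so L
Every move from 15 reaches a W position, so the mover loses.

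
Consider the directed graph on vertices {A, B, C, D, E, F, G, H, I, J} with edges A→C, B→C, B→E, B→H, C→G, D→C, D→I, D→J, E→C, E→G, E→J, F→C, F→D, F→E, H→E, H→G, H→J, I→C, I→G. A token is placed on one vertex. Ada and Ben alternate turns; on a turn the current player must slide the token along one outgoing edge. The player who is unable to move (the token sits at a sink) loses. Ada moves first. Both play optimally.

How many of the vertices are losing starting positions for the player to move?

5

Use the standard recursion: the mover loses at a terminal position; elsewhere, the mover wins exactly when some move hands the opponent an L position.
Every edge goes from a vertex to one that appears earlier in the order J, G, C, E, H, B, I, D, A, F, so processing vertices in that order labels each vertex after all of its successors.
J: no outgoing edge → L
G: no outgoing edge → L
C: reaches L-position G → W
E: reaches L-position G → W
H: reaches L-position G → W
B: only reaches H(W), E(W), C(W), all W → L
I: reaches L-position G → W
D: reaches L-position J → W
A: only reaches C(W), which is W → L
F: only reaches D(W), E(W), C(W), all W → L
The L vertices are A, B, F, G, J; that is 5 in all.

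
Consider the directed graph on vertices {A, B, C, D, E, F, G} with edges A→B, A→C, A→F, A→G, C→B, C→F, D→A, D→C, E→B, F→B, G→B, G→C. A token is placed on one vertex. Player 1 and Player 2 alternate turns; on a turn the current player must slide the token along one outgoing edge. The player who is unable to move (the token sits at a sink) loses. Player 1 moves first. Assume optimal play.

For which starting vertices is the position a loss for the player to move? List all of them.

Work bottom-up. With no move the player to move loses. Otherwise the position is W if at least one move leads to an L position for the opponent, and L if every move leads to a W.
Every edge goes from a vertex to one that appears earlier in the order B, F, C, G, A, D, E, so processing vertices in that order labels each vertex after all of its successors.
B: no outgoing edge → L
F: can move to B, which is L ⇒ W
C: can move to B, which is L ⇒ W
G: can move to B, which is L ⇒ W
A: can move to B, which is L ⇒ W
D: moves to A(W), C(W); every one is W ⇒ L
E: can move to B, which is L ⇒ W
Reading off the rows marked L gives the requested list; there are 2 such vertices.

B, D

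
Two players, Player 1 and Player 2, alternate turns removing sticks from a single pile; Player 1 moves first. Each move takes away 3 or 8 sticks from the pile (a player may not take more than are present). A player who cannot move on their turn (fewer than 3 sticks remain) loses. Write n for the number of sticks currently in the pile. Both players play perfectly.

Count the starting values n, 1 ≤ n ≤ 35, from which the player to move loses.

17

Work bottom-up. With no move the player to move loses. Otherwise the position is W if at least one move leads to an L position for the opponent, and L if every move leads to a W.
n=0: no move → L
n=1: no move → L
n=2: no move → L
n=3: reaches L-position 0 → W
n=4: reaches L-position 1 → W
n=5: reaches L-position 2 → W
n=6: only reaches 3(W), which is W → L
n=7: only reaches 4(W), which is W → L
n=8: reaches L-position 0 → W
n=9: reaches L-position 6 → W
n=10: reaches L-position 7 → W
n=11: only reaches 8(W), 3(W), all W → L
n=12: only reaches 9(W), 4(W), all W → L
n=13: only reaches 10(W), 5(W), all W → L
n=14: reaches L-position 11 → W
n=15: reaches L-position 12 → W
n=16: reaches L-position 13 → W
n=17: only reaches 14(W), 9(W), all W → L
n=18: only reaches 15(W), 10(W), all W → L
n=19: reaches L-position 11 → W
n=20: reaches L-position 17 → W
n=21: reaches L-position 18 → W
n=22: only reaches 19(W), 14(W), all W → L
n=23: only reaches 20(W), 15(W), all W → L
n=24: only reaches 21(W), 16(W), all W → L
n=25: reaches L-position 22 → W
n=26: reaches L-position 23 → W
n=27: reaches L-position 24 → W
n=28: only reaches 25(W), 20(W), all W → L
n=29: only reaches 26(W), 21(W), all W → L
n=30: reaches L-position 22 → W
n=31: reaches L-position 28 → W
n=32: reaches L-position 29 → W
n=33: only reaches 30(W), 25(W), all W → L
n=34: only reaches 31(W), 26(W), all W → L
n=35: only reaches 32(W), 27(W), all W → L
L entries with 1 ≤ n ≤ 35 (n=0 is outside the asked range and is not counted): n = 1, 2, 6, 7, 11, 12, 13, 17, 18, 22, 23, 24, 28, 29, 33, 34, 35; that makes 17.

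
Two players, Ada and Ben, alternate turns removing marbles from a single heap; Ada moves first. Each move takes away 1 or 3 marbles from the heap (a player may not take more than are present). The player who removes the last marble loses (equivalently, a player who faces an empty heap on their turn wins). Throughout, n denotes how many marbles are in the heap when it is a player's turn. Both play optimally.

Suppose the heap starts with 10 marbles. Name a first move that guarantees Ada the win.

Remove 1, leaving 9.

Positions with no move are W. A position that does have a move is losing for the player to move precisely when every available move leads to a winning position for the opponent. Fill in the labels:
n=0: no move; the opponent has just taken the last marble and therefore loses → W
n=1: →0(W) only, which is W, so L
n=2: →1(L), so W
n=3: →2(W), 0(W) — all W, so L
n=4: →3(L), so W
n=5: →4(W), 2(W) — all W, so L
n=6: →5(L), so W
n=7: →6(W), 4(W) — all W, so L
n=8: →7(L), so W
n=9: →8(W), 6(W) — all W, so L
n=10: →9(L), so W
From 10, the L positions reachable in one move are: 9, 7. Any move reaching one of these is winning.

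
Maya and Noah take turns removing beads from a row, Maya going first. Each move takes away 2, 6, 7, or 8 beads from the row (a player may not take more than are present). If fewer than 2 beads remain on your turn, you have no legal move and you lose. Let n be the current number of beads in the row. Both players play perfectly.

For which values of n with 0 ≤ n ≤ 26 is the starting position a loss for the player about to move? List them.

Classify positions by backward induction: terminal positions (no move available) are L. From any other position, the mover wins iff some move reaches an L.
n=0: no move → L
n=1: no move → L
n=2: can move to 0, which is L ⇒ W
n=3: can move to 1, which is L ⇒ W
n=4: the only move is to 2(W), a W ⇒ L
n=5: the only move is to 3(W), a W ⇒ L
n=6: can move to 4, which is L ⇒ W
n=7: can move to 5, which is L ⇒ W
n=8: can move to 1, which is L ⇒ W
n=9: can move to 1, which is L ⇒ W
n=10: can move to 4, which is L ⇒ W
n=11: can move to 5, which is L ⇒ W
n=12: can move to 5, which is L ⇒ W
n=13: can move to 5, which is L ⇒ W
n=14: moves to 12(W), 8(W), 7(W), 6(W); every one is W ⇒ L
n=15: moves to 13(W), 9(W), 8(W), 7(W); every one is W ⇒ L
n=16: can move to 14, which is L ⇒ W
n=17: can move to 15, which is L ⇒ W
n=18: moves to 16(W), 12(W), 11(W), 10(W); every one is W ⇒ L
n=19: moves to 17(W), 13(W), 12(W), 11(W); every one is W ⇒ L
n=20: can move to 18, which is L ⇒ W
n=21: can move to 19, which is L ⇒ W
n=22: can move to 15, which is L ⇒ W
n=23: can move to 15, which is L ⇒ W
n=24: can move to 18, which is L ⇒ W
n=25: can move to 19, which is L ⇒ W
n=26: can move to 19, which is L ⇒ W
The losing starting values of n are exactly the entries labelled L in this table (8 of them).

0, 1, 4, 5, 14, 15, 18, 19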